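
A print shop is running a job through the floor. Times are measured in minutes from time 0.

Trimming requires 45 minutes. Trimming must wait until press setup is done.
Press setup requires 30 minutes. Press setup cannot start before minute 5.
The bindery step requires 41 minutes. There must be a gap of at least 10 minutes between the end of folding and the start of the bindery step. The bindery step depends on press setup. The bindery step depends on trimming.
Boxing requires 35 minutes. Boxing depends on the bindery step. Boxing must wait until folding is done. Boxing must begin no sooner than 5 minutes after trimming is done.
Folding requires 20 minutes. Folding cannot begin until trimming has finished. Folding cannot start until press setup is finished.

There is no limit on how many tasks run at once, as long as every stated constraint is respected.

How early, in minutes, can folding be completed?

100

Press setup cannot begin until its own release at minute 5. It runs from minute 5 to 5 + 30 = minute 35.
Trimming waits on press setup (finishes minute 35), so it starts at minute 35 and finishes at 35 + 45 = minute 80.
Folding needs all of trimming (finishes minute 80); press setup (finishes minute 35). That puts its earliest start at minute 80; it finishes at 80 + 20 = minute 100.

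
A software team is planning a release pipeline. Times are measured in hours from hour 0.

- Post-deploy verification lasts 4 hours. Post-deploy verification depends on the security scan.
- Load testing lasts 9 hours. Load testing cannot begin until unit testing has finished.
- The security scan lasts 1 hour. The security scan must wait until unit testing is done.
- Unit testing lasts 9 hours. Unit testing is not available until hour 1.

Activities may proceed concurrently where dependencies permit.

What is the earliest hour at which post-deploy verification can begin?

11

Unit testing cannot begin until its own release at hour 1. It runs from hour 1 to 1 + 9 = hour 10.
The security scan cannot begin until unit testing (finishes hour 10). It runs from hour 10 to 10 + 1 = hour 11.
Post-deploy verification waits on the security scan (finishes hour 11), so the earliest it can start is hour 11.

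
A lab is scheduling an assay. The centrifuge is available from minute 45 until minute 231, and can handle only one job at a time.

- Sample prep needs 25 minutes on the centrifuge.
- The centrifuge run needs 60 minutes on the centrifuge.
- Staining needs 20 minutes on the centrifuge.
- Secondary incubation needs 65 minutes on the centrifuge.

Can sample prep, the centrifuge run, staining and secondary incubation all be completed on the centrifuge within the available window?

Yes

The centrifuge window is 231 − 45 = 186 minutes.
Running back to back, the jobs need 25 + 60 + 20 + 65 = 170 minutes on the centrifuge.
Since 170 ≤ 186, they fit within the window.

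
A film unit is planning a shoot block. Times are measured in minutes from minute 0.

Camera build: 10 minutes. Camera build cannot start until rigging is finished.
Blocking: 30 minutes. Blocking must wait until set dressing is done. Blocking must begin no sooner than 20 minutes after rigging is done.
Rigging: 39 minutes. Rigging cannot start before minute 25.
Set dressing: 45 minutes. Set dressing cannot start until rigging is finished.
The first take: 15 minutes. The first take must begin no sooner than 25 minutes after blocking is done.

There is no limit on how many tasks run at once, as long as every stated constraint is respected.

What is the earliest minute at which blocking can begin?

109

Rigging waits on its own release at minute 25, so it starts at minute 25 and finishes at 25 + 39 = minute 64.
After rigging (finishes minute 64), set dressing can start at minute 64 and finishes at minute 109.
Blocking waits on set dressing (finishes minute 109); rigging (finishes minute 64, plus 20-minute gap → minute 84). The latest of these is minute 109, which is the earliest blocking can start.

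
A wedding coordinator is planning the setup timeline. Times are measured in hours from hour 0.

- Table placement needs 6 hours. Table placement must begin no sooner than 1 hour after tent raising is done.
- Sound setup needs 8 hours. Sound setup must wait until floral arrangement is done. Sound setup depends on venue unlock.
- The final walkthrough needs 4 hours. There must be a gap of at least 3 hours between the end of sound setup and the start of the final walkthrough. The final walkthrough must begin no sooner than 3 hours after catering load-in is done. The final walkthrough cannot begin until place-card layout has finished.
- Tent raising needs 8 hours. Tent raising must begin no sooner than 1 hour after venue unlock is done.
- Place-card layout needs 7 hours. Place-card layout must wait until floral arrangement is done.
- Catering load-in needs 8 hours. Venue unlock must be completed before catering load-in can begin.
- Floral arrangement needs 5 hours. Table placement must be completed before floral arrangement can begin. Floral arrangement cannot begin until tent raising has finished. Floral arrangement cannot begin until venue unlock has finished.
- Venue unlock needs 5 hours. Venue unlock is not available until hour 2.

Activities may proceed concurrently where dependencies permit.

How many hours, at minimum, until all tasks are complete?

43

Venue unlock cannot begin until its own release at hour 2. It runs from hour 2 to 2 + 5 = hour 7.
After venue unlock (finishes hour 7), catering load-in can start at hour 7 and finishes at hour 15.
Tent raising cannot begin until venue unlock (finishes hour 7, plus 1-hour gap → hour 8). It runs from hour 8 to 8 + 8 = hour 16.
After tent raising (finishes hour 16, plus 1-hour gap → hour 17), table placement can start at hour 17 and finishes at hour 23.
For floral arrangement: table placement (finishes hour 23); tent raising (finishes hour 16); venue unlock (finishes hour 7). Taking the maximum gives a start of hour 23, and it finishes at 23 + 5 = hour 28.
After floral arrangement (finishes hour 28), place-card layout can start at hour 28 and finishes at hour 35.
Sound setup has to wait for floral arrangement (finishes hour 28); venue unlock (finishes hour 7). The latest of these is hour 28, so sound setup runs hour 28 to 28 + 8 = hour 36.
The final walkthrough has to wait for sound setup (finishes hour 36, plus 3-hour gap → hour 39); catering load-in (finishes hour 15, plus 3-hour gap → hour 18); place-card layout (finishes hour 35). The latest of these is hour 39, so the final walkthrough runs hour 39 to 39 + 4 = hour 43.
All tasks are finished once the last one completes. Finish times: Venue unlock at 7, Tent raising at 16, Table placement at 23, Floral arrangement at 28, Sound setup at 36, Catering load-in at 15, Place-card layout at 35, The final walkthrough at 43. The latest is hour 43.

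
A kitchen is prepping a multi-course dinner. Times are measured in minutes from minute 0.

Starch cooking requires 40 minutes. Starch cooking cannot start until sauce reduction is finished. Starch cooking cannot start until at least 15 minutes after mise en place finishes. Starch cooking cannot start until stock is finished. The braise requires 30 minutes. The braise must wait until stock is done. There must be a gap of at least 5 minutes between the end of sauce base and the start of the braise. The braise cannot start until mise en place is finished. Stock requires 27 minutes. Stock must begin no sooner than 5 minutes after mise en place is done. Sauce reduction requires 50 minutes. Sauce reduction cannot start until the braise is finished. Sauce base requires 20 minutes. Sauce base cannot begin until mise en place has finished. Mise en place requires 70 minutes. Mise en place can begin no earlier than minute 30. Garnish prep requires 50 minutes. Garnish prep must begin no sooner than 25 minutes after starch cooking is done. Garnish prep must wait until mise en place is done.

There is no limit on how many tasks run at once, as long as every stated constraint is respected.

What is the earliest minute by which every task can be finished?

After its own release at minute 30, mise en place can start at minute 30 and finishes at minute 100.
Sauce base waits on mise en place (finishes minute 100), so it starts at minute 100 and finishes at 100 + 20 = minute 120.
After mise en place (finishes minute 100, plus 5-minute gap → minute 105), stock can start at minute 105 and finishes at minute 132.
The braise needs all of stock (finishes minute 132); sauce base (finishes minute 120, plus 5-minute gap → minute 125); mise en place (finishes minute 100). That puts its earliest start at minute 132; it finishes at 132 + 30 = minute 162.
After the braise (finishes minute 162), sauce reduction can start at minute 162 and finishes at minute 212.
Starch cooking cannot start until sauce reduction (finishes minute 212); mise en place (finishes minute 100, plus 15-minute gap → minute 115); stock (finishes minute 132). The controlling bound is minute 212, so starch cooking finishes at 212 + 40 = minute 252.
Garnish prep cannot start until starch cooking (finishes minute 252, plus 25-minute gap → minute 277); mise en place (finishes minute 100). The controlling bound is minute 277, so garnish prep finishes at 277 + 50 = minute 327.
All tasks are finished once the last one completes. Finish times: Mise en place at 100, Stock at 132, Sauce base at 120, The braise at 162, Sauce reduction at 212, Starch cooking at 252, Garnish prep at 327. The latest is minute 327.

327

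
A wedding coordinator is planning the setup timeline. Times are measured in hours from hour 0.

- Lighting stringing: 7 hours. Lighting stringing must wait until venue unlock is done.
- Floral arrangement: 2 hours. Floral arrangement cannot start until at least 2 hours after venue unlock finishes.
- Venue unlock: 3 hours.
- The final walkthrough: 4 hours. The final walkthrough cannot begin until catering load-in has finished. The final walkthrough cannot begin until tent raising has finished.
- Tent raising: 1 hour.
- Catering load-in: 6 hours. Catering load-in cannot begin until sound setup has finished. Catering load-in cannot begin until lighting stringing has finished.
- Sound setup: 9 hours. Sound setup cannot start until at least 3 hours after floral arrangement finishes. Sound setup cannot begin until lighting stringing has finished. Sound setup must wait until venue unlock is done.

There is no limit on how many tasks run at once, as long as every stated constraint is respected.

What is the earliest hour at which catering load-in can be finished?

Venue unlock can start immediately at hour 0; it finishes at hour 3.
Lighting stringing waits on venue unlock (finishes hour 3), so it starts at hour 3 and finishes at 3 + 7 = hour 10.
Floral arrangement cannot begin until venue unlock (finishes hour 3, plus 2-hour gap → hour 5). It runs from hour 5 to 5 + 2 = hour 7.
Sound setup cannot start until floral arrangement (finishes hour 7, plus 3-hour gap → hour 10); lighting stringing (finishes hour 10); venue unlock (finishes hour 3). The controlling bound is hour 10, so sound setup finishes at 10 + 9 = hour 19.
Catering load-in cannot start until sound setup (finishes hour 19); lighting stringing (finishes hour 10). The controlling bound is hour 19, so catering load-in finishes at 19 + 6 = hour 25.

25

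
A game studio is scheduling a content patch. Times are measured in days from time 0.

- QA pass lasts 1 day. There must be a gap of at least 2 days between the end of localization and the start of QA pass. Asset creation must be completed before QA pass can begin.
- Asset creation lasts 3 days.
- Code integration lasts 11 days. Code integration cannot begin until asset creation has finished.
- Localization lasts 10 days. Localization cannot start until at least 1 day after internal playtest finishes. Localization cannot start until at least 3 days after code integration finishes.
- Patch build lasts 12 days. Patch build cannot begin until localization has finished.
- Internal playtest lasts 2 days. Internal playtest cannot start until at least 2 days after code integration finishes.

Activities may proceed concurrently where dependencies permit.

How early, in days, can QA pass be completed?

32

Asset creation can start immediately at day 0; it finishes at day 3.
After asset creation (finishes day 3), code integration can start at day 3 and finishes at day 14.
Internal playtest cannot begin until code integration (finishes day 14, plus 2-day gap → day 16). It runs from day 16 to 16 + 2 = day 18.
For localization: internal playtest (finishes day 18, plus 1-day gap → day 19); code integration (finishes day 14, plus 3-day gap → day 17). Taking the maximum gives a start of day 19, and it finishes at 19 + 10 = day 29.
QA pass needs all of localization (finishes day 29, plus 2-day gap → day 31); asset creation (finishes day 3). That puts its earliest start at day 31; it finishes at 31 + 1 = day 32.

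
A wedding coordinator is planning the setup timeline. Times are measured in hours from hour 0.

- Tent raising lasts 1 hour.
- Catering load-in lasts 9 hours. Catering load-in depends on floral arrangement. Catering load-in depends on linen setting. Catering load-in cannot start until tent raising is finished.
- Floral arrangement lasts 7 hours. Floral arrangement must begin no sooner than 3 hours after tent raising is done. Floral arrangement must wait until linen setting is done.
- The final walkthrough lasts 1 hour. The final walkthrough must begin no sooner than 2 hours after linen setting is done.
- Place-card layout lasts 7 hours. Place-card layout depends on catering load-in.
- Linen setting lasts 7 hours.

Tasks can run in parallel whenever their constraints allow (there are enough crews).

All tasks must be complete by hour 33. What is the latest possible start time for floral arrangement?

10

Place-card layout must finish by hour 33; it takes 7 hours, so it must start by 33 − 7 = hour 26.
Catering load-in must finish before place-card layout (must start by hour 26). With a 9-hour duration, catering load-in must start by 26 − 9 = hour 17.
Floral arrangement must finish before catering load-in (must start by hour 17). With a 7-hour duration, floral arrangement must start by 17 − 7 = hour 10.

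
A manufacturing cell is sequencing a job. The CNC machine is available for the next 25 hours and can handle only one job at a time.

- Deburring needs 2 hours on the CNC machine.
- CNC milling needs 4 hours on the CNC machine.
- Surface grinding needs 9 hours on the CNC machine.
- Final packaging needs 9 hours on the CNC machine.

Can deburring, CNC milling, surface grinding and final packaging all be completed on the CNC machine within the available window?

Yes

Running back to back, the jobs need 2 + 4 + 9 + 9 = 24 hours on the CNC machine.
Since 24 ≤ 25, they fit within the window.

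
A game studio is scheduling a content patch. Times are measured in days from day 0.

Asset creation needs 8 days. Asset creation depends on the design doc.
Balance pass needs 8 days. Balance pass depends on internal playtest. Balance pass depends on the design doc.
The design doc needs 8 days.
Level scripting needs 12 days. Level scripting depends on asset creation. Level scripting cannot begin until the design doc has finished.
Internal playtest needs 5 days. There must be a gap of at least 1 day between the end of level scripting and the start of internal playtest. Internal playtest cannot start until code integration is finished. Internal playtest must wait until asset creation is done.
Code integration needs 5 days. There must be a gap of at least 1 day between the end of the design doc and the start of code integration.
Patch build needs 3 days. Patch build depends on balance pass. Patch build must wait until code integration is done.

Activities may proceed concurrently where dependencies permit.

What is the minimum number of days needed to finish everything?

45

The design doc has no prerequisites, so it starts at day 0 and finishes at day 8.
Code integration waits on the design doc (finishes day 8, plus 1-day gap → day 9), so it starts at day 9 and finishes at 9 + 5 = day 14.
Asset creation cannot begin until the design doc (finishes day 8). It runs from day 8 to 8 + 8 = day 16.
Level scripting cannot start until asset creation (finishes day 16); the design doc (finishes day 8). The controlling bound is day 16, so level scripting finishes at 16 + 12 = day 28.
Internal playtest has to wait for level scripting (finishes day 28, plus 1-day gap → day 29); code integration (finishes day 14); asset creation (finishes day 16). The latest of these is day 29, so internal playtest runs day 29 to 29 + 5 = day 34.
Balance pass has to wait for internal playtest (finishes day 34); the design doc (finishes day 8). The latest of these is day 34, so balance pass runs day 34 to 34 + 8 = day 42.
Patch build needs all of balance pass (finishes day 42); code integration (finishes day 14). That puts its earliest start at day 42; it finishes at 42 + 3 = day 45.
All tasks are finished once the last one completes. Finish times: The design doc at 8, Asset creation at 16, Level scripting at 28, Code integration at 14, Internal playtest at 34, Balance pass at 42, Patch build at 45. The latest is day 45.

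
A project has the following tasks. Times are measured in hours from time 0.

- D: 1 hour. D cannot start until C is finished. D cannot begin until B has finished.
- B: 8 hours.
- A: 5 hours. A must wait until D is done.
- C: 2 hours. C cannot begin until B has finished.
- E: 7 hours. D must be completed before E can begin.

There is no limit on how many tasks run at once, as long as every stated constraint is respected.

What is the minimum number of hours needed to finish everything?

18

B has no prerequisites, so it starts at hour 0 and finishes at hour 8.
C waits on B (finishes hour 8), so it starts at hour 8 and finishes at 8 + 2 = hour 10.
D cannot start until C (finishes hour 10); B (finishes hour 8). The controlling bound is hour 10, so D finishes at 10 + 1 = hour 11.
E cannot begin until D (finishes hour 11). It runs from hour 11 to 11 + 7 = hour 18.
After D (finishes hour 11), A can start at hour 11 and finishes at hour 16.
All tasks are finished once the last one completes. Finish times: A at 16, B at 8, C at 10, D at 11, E at 18. The latest is hour 18.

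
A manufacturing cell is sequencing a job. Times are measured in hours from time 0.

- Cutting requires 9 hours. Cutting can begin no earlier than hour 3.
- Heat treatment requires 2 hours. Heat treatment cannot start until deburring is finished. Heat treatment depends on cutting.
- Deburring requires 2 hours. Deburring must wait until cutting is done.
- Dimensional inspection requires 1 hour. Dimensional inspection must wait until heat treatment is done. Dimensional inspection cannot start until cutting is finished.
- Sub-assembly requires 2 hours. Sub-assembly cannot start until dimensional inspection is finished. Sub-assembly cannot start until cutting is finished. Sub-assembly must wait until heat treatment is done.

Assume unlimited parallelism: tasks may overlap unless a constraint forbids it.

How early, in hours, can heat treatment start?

14

After its own release at hour 3, cutting can start at hour 3 and finishes at hour 12.
After cutting (finishes hour 12), deburring can start at hour 12 and finishes at hour 14.
Heat treatment waits on deburring (finishes hour 14); cutting (finishes hour 12). The latest of these is hour 14, which is the earliest heat treatment can start.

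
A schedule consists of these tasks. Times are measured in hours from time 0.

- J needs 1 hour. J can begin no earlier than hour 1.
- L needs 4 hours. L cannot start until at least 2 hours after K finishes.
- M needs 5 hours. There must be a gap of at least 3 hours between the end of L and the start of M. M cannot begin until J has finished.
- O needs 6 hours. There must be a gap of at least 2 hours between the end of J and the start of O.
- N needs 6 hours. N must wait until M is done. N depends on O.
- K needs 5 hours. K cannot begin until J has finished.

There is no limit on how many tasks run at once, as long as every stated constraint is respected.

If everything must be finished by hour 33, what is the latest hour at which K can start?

8

Nothing follows N; the deadline of hour 33 is its only limit. It must start by 33 − 6 = hour 27.
M feeds into N (must start by hour 27); so M must finish by hour 27 and therefore start by hour 22.
L feeds into M (must start by hour 22, minus 3-hour gap → hour 19); so L must finish by hour 19 and therefore start by hour 15.
Since L (must start by hour 15, minus 2-hour gap → hour 13) depends on it, K must finish by hour 13. Backing off its 5-hour duration gives a latest start of hour 8.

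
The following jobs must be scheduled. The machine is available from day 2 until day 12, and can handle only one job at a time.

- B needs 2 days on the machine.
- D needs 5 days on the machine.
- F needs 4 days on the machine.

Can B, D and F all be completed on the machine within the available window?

The machine window is 12 − 2 = 10 days.
Running back to back, the jobs need 2 + 5 + 4 = 11 days on the machine.
Since 11 > 10, they cannot all fit.

No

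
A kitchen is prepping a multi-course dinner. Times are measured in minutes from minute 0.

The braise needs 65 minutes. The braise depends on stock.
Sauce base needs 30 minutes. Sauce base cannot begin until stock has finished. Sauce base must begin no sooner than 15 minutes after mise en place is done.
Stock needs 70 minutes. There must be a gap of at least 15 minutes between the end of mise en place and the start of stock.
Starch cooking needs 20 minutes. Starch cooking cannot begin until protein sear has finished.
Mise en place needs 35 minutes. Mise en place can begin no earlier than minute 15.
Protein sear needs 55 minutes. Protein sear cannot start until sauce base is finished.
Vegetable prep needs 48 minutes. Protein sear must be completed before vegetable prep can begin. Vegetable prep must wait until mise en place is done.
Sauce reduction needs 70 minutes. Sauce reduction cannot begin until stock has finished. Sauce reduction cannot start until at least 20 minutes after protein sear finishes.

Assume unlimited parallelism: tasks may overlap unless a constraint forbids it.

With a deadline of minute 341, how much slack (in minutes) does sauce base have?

31

Mise en place waits on its own release at minute 15, so it starts at minute 15 and finishes at 15 + 35 = minute 50.
Stock waits on mise en place (finishes minute 50, plus 15-minute gap → minute 65), so it starts at minute 65 and finishes at 65 + 70 = minute 135.
Sauce base cannot start until stock (finishes minute 135); mise en place (finishes minute 50, plus 15-minute gap → minute 65). The controlling bound is minute 135, so sauce base finishes at 135 + 30 = minute 165.

Working backward from the deadline:
Vegetable prep has no dependents, so it just needs to finish by minute 341. Starting by 341 − 48 = minute 293 achieves that.
To finish by minute 341, sauce reduction (duration 70) must start no later than minute 271.
Nothing follows starch cooking; the deadline of minute 341 is its only limit. It must start by 341 − 20 = minute 321.
Protein sear has several dependents: vegetable prep (must start by minute 293); sauce reduction (must start by minute 271, minus 20-minute gap → minute 251); starch cooking (must start by minute 321). The earliest of those limits is minute 251, so protein sear must start by 251 − 55 = minute 196.
Sauce base must finish before protein sear (must start by minute 196). With a 30-minute duration, sauce base must start by 196 − 30 = minute 166.
So sauce base can start as early as minute 135 and as late as minute 166, giving 166 − 135 = 31 minutes of slack.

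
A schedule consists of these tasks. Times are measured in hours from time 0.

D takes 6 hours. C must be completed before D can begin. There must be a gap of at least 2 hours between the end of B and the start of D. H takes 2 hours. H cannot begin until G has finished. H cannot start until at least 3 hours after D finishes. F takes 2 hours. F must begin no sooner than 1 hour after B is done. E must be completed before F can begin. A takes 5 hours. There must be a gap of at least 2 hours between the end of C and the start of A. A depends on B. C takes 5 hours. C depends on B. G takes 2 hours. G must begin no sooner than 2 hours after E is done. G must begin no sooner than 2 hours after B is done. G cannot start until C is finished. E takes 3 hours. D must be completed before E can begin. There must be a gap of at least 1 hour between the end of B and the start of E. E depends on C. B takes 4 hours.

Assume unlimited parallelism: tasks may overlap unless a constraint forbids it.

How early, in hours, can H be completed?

B has no prerequisites, so it starts at hour 0 and finishes at hour 4.
C waits on B (finishes hour 4), so it starts at hour 4 and finishes at 4 + 5 = hour 9.
For D: C (finishes hour 9); B (finishes hour 4, plus 2-hour gap → hour 6). Taking the maximum gives a start of hour 9, and it finishes at 9 + 6 = hour 15.
E has to wait for D (finishes hour 15); B (finishes hour 4, plus 1-hour gap → hour 5); C (finishes hour 9). The latest of these is hour 15, so E runs hour 15 to 15 + 3 = hour 18.
For G: E (finishes hour 18, plus 2-hour gap → hour 20); B (finishes hour 4, plus 2-hour gap → hour 6); C (finishes hour 9). Taking the maximum gives a start of hour 20, and it finishes at 20 + 2 = hour 22.
For H: G (finishes hour 22); D (finishes hour 15, plus 3-hour gap → hour 18). Taking the maximum gives a start of hour 22, and it finishes at 22 + 2 = hour 24.

24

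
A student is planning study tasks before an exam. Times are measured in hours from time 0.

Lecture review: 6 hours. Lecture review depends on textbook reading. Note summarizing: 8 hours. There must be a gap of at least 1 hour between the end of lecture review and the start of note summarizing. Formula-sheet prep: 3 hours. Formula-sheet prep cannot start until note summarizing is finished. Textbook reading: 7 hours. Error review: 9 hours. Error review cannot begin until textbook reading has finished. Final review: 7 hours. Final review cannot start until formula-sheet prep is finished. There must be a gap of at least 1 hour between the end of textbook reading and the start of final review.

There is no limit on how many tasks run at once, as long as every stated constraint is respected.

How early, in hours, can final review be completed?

32

Textbook reading has no prerequisites, so it starts at hour 0 and finishes at hour 7.
Lecture review cannot begin until textbook reading (finishes hour 7). It runs from hour 7 to 7 + 6 = hour 13.
Note summarizing waits on lecture review (finishes hour 13, plus 1-hour gap → hour 14), so it starts at hour 14 and finishes at 14 + 8 = hour 22.
After note summarizing (finishes hour 22), formula-sheet prep can start at hour 22 and finishes at hour 25.
Final review cannot start until formula-sheet prep (finishes hour 25); textbook reading (finishes hour 7, plus 1-hour gap → hour 8). The controlling bound is hour 25, so final review finishes at 25 + 7 = hour 32.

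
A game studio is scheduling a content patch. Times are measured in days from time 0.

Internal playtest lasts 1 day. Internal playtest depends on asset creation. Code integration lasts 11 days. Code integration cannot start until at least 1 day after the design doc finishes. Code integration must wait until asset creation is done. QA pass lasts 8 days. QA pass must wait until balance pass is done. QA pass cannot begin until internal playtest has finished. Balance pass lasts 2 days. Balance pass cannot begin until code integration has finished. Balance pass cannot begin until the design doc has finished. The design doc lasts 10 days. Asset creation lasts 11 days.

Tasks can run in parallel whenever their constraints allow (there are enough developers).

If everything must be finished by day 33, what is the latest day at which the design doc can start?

1

To finish by day 33, QA pass (duration 8) must start no later than day 25.
Balance pass feeds into QA pass (must start by day 25); so balance pass must finish by day 25 and therefore start by day 23.
Code integration must finish before balance pass (must start by day 23). With an 11-day duration, code integration must start by 23 − 11 = day 12.
The design doc must finish in time for code integration (must start by day 12, minus 1-day gap → day 11); balance pass (must start by day 23). The tightest is day 11, so the design doc must start by 11 − 10 = day 1.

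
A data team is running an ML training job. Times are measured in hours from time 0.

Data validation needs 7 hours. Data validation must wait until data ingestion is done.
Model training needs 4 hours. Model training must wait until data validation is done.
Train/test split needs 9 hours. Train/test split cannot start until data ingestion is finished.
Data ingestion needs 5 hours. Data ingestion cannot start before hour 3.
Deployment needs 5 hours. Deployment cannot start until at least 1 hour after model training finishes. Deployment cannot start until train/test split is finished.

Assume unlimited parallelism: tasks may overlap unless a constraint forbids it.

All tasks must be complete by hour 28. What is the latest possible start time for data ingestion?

6

Deployment must finish by hour 28; it takes 5 hours, so it must start by 28 − 5 = hour 23.
Model training must finish before deployment (must start by hour 23, minus 1-hour gap → hour 22). With a 4-hour duration, model training must start by 22 − 4 = hour 18.
Data validation has to be done before model training (must start by hour 18). That means finishing by hour 18, i.e. starting by 18 − 7 = hour 11.
Train/test split must finish before deployment (must start by hour 23). With a 9-hour duration, train/test split must start by 23 − 9 = hour 14.
Data ingestion must finish in time for data validation (must start by hour 11); train/test split (must start by hour 14). The tightest is hour 11, so data ingestion must start by 11 − 5 = hour 6.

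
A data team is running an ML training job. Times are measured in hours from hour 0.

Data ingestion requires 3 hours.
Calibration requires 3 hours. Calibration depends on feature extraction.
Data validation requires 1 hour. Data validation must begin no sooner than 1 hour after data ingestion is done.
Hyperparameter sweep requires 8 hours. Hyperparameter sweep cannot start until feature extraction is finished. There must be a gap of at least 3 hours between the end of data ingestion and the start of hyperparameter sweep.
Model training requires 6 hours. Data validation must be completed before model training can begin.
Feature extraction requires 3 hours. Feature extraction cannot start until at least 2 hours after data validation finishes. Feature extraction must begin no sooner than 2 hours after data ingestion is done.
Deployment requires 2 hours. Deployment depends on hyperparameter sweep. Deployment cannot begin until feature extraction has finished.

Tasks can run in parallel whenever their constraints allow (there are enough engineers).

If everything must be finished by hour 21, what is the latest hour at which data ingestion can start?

Deployment must finish by hour 21; it takes 2 hours, so it must start by 21 − 2 = hour 19.
Hyperparameter sweep feeds into deployment (must start by hour 19); so hyperparameter sweep must finish by hour 19 and therefore start by hour 11.
Calibration has no dependents, so it just needs to finish by hour 21. Starting by 21 − 3 = hour 18 achieves that.
Feature extraction has several dependents: hyperparameter sweep (must start by hour 11); calibration (must start by hour 18); deployment (must start by hour 19). The earliest of those limits is hour 11, so feature extraction must start by 11 − 3 = hour 8.
Model training must finish by hour 21; it takes 6 hours, so it must start by 21 − 6 = hour 15.
For data validation: feature extraction (must start by hour 8, minus 2-hour gap → hour 6); model training (must start by hour 15). The most restrictive is hour 6; with a 1-hour duration, data validation must start by hour 5.
Data ingestion must finish in time for data validation (must start by hour 5, minus 1-hour gap → hour 4); feature extraction (must start by hour 8, minus 2-hour gap → hour 6); hyperparameter sweep (must start by hour 11, minus 3-hour gap → hour 8). The tightest is hour 4, so data ingestion must start by 4 − 3 = hour 1.

1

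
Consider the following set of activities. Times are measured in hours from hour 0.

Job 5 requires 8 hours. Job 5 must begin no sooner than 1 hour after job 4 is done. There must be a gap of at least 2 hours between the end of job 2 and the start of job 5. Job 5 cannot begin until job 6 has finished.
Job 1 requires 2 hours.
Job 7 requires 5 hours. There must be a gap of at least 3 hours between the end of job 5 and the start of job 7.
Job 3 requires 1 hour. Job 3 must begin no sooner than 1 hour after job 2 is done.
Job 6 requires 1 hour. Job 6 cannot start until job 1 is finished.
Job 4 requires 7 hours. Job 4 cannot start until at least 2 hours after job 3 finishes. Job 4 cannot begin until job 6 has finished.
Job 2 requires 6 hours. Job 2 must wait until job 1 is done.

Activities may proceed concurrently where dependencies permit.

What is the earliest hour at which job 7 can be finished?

Nothing blocks job 1, so it runs from hour 0 to hour 2.
After job 1 (finishes hour 2), job 6 can start at hour 2 and finishes at hour 3.
Job 2 cannot begin until job 1 (finishes hour 2). It runs from hour 2 to 2 + 6 = hour 8.
After job 2 (finishes hour 8, plus 1-hour gap → hour 9), job 3 can start at hour 9 and finishes at hour 10.
For job 4: job 3 (finishes hour 10, plus 2-hour gap → hour 12); job 6 (finishes hour 3). Taking the maximum gives a start of hour 12, and it finishes at 12 + 7 = hour 19.
Job 5 has to wait for job 4 (finishes hour 19, plus 1-hour gap → hour 20); job 2 (finishes hour 8, plus 2-hour gap → hour 10); job 6 (finishes hour 3). The latest of these is hour 20, so job 5 runs hour 20 to 20 + 8 = hour 28.
Job 7 cannot begin until job 5 (finishes hour 28, plus 3-hour gap → hour 31). It runs from hour 31 to 31 + 5 = hour 36.

36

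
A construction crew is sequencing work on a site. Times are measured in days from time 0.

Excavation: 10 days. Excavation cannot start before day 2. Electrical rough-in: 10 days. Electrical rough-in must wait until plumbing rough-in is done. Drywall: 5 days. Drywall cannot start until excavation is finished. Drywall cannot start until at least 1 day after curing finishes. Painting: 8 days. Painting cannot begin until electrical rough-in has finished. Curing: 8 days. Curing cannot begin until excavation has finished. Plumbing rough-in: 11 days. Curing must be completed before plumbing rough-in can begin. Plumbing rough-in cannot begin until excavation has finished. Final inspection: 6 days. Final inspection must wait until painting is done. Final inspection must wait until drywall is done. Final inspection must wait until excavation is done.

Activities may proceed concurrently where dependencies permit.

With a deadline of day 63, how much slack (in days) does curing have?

Excavation cannot begin until its own release at day 2. It runs from day 2 to 2 + 10 = day 12.
After excavation (finishes day 12), curing can start at day 12 and finishes at day 20.

Working backward from the deadline:
Final inspection must finish by day 63; it takes 6 days, so it must start by 63 − 6 = day 57.
Painting has to be done before final inspection (must start by day 57). That means finishing by day 57, i.e. starting by 57 − 8 = day 49.
Since painting (must start by day 49) depends on it, electrical rough-in must finish by day 49. Backing off its 10-day duration gives a latest start of day 39.
Plumbing rough-in feeds into electrical rough-in (must start by day 39); so plumbing rough-in must finish by day 39 and therefore start by day 28.
Drywall has to be done before final inspection (must start by day 57). That means finishing by day 57, i.e. starting by 57 − 5 = day 52.
Curing feeds plumbing rough-in (must start by day 28); drywall (must start by day 52, minus 1-day gap → day 51). Taking the minimum, curing must finish by day 28 and start by 28 − 8 = day 20.
So curing can start as early as day 12 and as late as day 20, giving 20 − 12 = 8 days of slack.

8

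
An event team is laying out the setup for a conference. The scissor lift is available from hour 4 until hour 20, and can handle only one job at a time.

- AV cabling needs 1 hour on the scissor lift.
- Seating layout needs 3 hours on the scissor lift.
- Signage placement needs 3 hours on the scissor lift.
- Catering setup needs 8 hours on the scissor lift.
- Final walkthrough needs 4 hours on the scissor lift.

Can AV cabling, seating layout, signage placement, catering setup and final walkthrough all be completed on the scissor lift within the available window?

No

The scissor lift window is 20 − 4 = 16 hours.
Running back to back, the jobs need 1 + 3 + 3 + 8 + 4 = 19 hours on the scissor lift.
Since 19 > 16, they cannot all fit.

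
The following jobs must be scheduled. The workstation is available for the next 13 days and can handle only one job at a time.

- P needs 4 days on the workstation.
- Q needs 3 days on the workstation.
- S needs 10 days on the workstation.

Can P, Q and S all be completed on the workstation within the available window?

Running back to back, the jobs need 4 + 3 + 10 = 17 days on the workstation.
Since 17 > 13, they cannot all fit.

No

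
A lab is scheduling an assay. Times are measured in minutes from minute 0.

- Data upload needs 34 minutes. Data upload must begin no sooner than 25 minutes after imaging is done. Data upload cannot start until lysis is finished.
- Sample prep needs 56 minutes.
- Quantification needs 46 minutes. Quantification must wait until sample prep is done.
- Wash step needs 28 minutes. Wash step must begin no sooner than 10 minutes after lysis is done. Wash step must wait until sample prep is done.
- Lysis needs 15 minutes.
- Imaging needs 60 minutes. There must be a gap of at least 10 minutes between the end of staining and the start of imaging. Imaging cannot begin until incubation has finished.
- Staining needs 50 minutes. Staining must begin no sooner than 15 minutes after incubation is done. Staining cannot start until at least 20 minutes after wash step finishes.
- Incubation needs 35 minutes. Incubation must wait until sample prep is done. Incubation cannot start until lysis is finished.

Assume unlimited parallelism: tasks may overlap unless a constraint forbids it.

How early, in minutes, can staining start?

106

Lysis has no prerequisites, so it starts at minute 0 and finishes at minute 15.
Sample prep has no prerequisites, so it starts at minute 0 and finishes at minute 56.
Wash step needs all of lysis (finishes minute 15, plus 10-minute gap → minute 25); sample prep (finishes minute 56). That puts its earliest start at minute 56; it finishes at 56 + 28 = minute 84.
Incubation needs all of sample prep (finishes minute 56); lysis (finishes minute 15). That puts its earliest start at minute 56; it finishes at 56 + 35 = minute 91.
Staining waits on incubation (finishes minute 91, plus 15-minute gap → minute 106); wash step (finishes minute 84, plus 20-minute gap → minute 104). The latest of these is minute 106, which is the earliest staining can start.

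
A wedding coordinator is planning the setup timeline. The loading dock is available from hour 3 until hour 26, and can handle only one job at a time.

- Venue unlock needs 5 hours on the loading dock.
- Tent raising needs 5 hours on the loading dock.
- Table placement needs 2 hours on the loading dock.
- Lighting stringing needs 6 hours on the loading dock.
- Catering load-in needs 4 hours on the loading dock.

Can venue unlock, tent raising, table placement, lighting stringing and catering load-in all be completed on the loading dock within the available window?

The loading dock window is 26 − 3 = 23 hours.
Running back to back, the jobs need 5 + 5 + 2 + 6 + 4 = 22 hours on the loading dock.
Since 22 ≤ 23, they fit within the window.

Yes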